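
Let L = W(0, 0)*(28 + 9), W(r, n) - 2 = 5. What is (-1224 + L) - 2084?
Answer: -3049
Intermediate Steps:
W(r, n) = 7 (W(r, n) = 2 + 5 = 7)
L = 259 (L = 7*(28 + 9) = 7*37 = 259)
(-1224 + L) - 2084 = (-1224 + 259) - 2084 = -965 - 2084 = -3049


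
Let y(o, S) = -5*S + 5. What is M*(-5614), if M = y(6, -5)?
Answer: -168420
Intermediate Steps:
y(o, S) = 5 - 5*S
M = 30 (M = 5 - 5*(-5) = 5 + 25 = 30)
M*(-5614) = 30*(-5614) = -168420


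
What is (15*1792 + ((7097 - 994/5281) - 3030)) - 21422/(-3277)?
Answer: 535673609883/17305837 ≈ 30953.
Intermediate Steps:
(15*1792 + ((7097 - 994/5281) - 3030)) - 21422/(-3277) = (26880 + ((7097 - 994*1/5281) - 3030)) - 21422*(-1/3277) = (26880 + ((7097 - 994/5281) - 3030)) + 21422/3277 = (26880 + (37478263/5281 - 3030)) + 21422/3277 = (26880 + 21476833/5281) + 21422/3277 = 163430113/5281 + 21422/3277 = 535673609883/17305837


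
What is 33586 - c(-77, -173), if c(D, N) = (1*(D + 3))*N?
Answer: 20784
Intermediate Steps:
c(D, N) = N*(3 + D) (c(D, N) = (1*(3 + D))*N = (3 + D)*N = N*(3 + D))
33586 - c(-77, -173) = 33586 - (-173)*(3 - 77) = 33586 - (-173)*(-74) = 33586 - 1*12802 = 33586 - 12802 = 20784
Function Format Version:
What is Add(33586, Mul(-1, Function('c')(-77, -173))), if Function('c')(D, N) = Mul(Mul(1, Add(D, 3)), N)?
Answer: 20784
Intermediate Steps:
Function('c')(D, N) = Mul(N, Add(3, D)) (Function('c')(D, N) = Mul(Mul(1, Add(3, D)), N) = Mul(Add(3, D), N) = Mul(N, Add(3, D)))
Add(33586, Mul(-1, Function('c')(-77, -173))) = Add(33586, Mul(-1, Mul(-173, Add(3, -77)))) = Add(33586, Mul(-1, Mul(-173, -74))) = Add(33586, Mul(-1, 12802)) = Add(33586, -12802) = 20784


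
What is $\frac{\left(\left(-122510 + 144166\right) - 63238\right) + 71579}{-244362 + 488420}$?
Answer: $\frac{29997}{244058} \approx 0.12291$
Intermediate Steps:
$\frac{\left(\left(-122510 + 144166\right) - 63238\right) + 71579}{-244362 + 488420} = \frac{\left(21656 - 63238\right) + 71579}{244058} = \left(-41582 + 71579\right) \frac{1}{244058} = 29997 \cdot \frac{1}{244058} = \frac{29997}{244058}$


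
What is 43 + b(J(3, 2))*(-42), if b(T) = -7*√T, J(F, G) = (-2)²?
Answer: 631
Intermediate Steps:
J(F, G) = 4
43 + b(J(3, 2))*(-42) = 43 - 7*√4*(-42) = 43 - 7*2*(-42) = 43 - 14*(-42) = 43 + 588 = 631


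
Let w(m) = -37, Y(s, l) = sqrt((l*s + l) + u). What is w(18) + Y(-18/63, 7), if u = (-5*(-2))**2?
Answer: -37 + sqrt(105) ≈ -26.753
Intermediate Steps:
u = 100 (u = 10**2 = 100)
Y(s, l) = sqrt(100 + l + l*s) (Y(s, l) = sqrt((l*s + l) + 100) = sqrt((l + l*s) + 100) = sqrt(100 + l + l*s))
w(18) + Y(-18/63, 7) = -37 + sqrt(100 + 7 + 7*(-18/63)) = -37 + sqrt(100 + 7 + 7*(-18*1/63)) = -37 + sqrt(100 + 7 + 7*(-2/7)) = -37 + sqrt(100 + 7 - 2) = -37 + sqrt(105)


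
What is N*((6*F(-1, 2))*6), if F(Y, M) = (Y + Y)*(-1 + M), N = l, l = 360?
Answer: -25920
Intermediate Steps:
N = 360
F(Y, M) = 2*Y*(-1 + M) (F(Y, M) = (2*Y)*(-1 + M) = 2*Y*(-1 + M))
N*((6*F(-1, 2))*6) = 360*((6*(2*(-1)*(-1 + 2)))*6) = 360*((6*(2*(-1)*1))*6) = 360*((6*(-2))*6) = 360*(-12*6) = 360*(-72) = -25920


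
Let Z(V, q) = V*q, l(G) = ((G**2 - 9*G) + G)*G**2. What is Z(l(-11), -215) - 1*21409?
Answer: -5458544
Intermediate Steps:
l(G) = G**2*(G**2 - 8*G) (l(G) = (G**2 - 8*G)*G**2 = G**2*(G**2 - 8*G))
Z(l(-11), -215) - 1*21409 = ((-11)**3*(-8 - 11))*(-215) - 1*21409 = -1331*(-19)*(-215) - 21409 = 25289*(-215) - 21409 = -5437135 - 21409 = -5458544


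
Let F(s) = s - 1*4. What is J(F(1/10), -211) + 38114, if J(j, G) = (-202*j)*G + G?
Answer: -641614/5 ≈ -1.2832e+5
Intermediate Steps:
F(s) = -4 + s (F(s) = s - 4 = -4 + s)
J(j, G) = G - 202*G*j (J(j, G) = -202*G*j + G = G - 202*G*j)
J(F(1/10), -211) + 38114 = -211*(1 - 202*(-4 + 1/10)) + 38114 = -211*(1 - 202*(-4 + ⅒)) + 38114 = -211*(1 - 202*(-39/10)) + 38114 = -211*(1 + 3939/5) + 38114 = -211*3944/5 + 38114 = -832184/5 + 38114 = -641614/5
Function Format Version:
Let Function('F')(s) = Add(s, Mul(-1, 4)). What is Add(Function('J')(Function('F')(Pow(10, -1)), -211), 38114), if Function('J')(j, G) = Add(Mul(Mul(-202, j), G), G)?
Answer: Rational(-641614, 5) ≈ -1.2832e+5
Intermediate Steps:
Function('F')(s) = Add(-4, s) (Function('F')(s) = Add(s, -4) = Add(-4, s))
Function('J')(j, G) = Add(G, Mul(-202, G, j)) (Function('J')(j, G) = Add(Mul(-202, G, j), G) = Add(G, Mul(-202, G, j)))
Add(Function('J')(Function('F')(Pow(10, -1)), -211), 38114) = Add(Mul(-211, Add(1, Mul(-202, Add(-4, Pow(10, -1))))), 38114) = Add(Mul(-211, Add(1, Mul(-202, Add(-4, Rational(1, 10))))), 38114) = Add(Mul(-211, Add(1, Mul(-202, Rational(-39, 10)))), 38114) = Add(Mul(-211, Add(1, Rational(3939, 5))), 38114) = Add(Mul(-211, Rational(3944, 5)), 38114) = Add(Rational(-832184, 5), 38114) = Rational(-641614, 5)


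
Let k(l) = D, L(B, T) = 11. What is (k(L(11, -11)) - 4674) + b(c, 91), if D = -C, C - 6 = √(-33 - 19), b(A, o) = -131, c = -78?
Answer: -4811 - 2*I*√13 ≈ -4811.0 - 7.2111*I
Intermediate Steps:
C = 6 + 2*I*√13 (C = 6 + √(-33 - 19) = 6 + √(-52) = 6 + 2*I*√13 ≈ 6.0 + 7.2111*I)
D = -6 - 2*I*√13 (D = -(6 + 2*I*√13) = -6 - 2*I*√13 ≈ -6.0 - 7.2111*I)
k(l) = -6 - 2*I*√13
(k(L(11, -11)) - 4674) + b(c, 91) = ((-6 - 2*I*√13) - 4674) - 131 = (-4680 - 2*I*√13) - 131 = -4811 - 2*I*√13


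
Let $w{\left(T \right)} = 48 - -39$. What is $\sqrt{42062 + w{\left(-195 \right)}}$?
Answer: $\sqrt{42149} \approx 205.3$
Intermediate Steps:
$w{\left(T \right)} = 87$ ($w{\left(T \right)} = 48 + 39 = 87$)
$\sqrt{42062 + w{\left(-195 \right)}} = \sqrt{42062 + 87} = \sqrt{42149}$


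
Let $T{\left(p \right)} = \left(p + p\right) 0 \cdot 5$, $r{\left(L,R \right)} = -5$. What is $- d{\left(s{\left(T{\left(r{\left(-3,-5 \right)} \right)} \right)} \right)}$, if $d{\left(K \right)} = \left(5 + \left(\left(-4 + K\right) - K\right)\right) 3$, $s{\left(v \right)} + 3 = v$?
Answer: $-3$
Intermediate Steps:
$T{\left(p \right)} = 0$ ($T{\left(p \right)} = 2 p 0 \cdot 5 = 0 \cdot 5 = 0$)
$s{\left(v \right)} = -3 + v$
$d{\left(K \right)} = 3$ ($d{\left(K \right)} = \left(5 - 4\right) 3 = 1 \cdot 3 = 3$)
$- d{\left(s{\left(T{\left(r{\left(-3,-5 \right)} \right)} \right)} \right)} = \left(-1\right) 3 = -3$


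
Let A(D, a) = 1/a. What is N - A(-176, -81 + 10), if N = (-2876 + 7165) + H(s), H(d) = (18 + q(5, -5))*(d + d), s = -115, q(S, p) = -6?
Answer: 108560/71 ≈ 1529.0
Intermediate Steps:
H(d) = 24*d (H(d) = (18 - 6)*(d + d) = 12*(2*d) = 24*d)
N = 1529 (N = (-2876 + 7165) + 24*(-115) = 4289 - 2760 = 1529)
N - A(-176, -81 + 10) = 1529 - 1/(-81 + 10) = 1529 - 1/(-71) = 1529 - 1*(-1/71) = 1529 + 1/71 = 108560/71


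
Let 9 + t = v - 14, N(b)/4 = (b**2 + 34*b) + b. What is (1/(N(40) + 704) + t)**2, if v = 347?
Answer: 16942254513409/161391616 ≈ 1.0498e+5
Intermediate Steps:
N(b) = 4*b**2 + 140*b (N(b) = 4*((b**2 + 34*b) + b) = 4*(b**2 + 35*b) = 4*b**2 + 140*b)
t = 324 (t = -9 + (347 - 14) = -9 + 333 = 324)
(1/(N(40) + 704) + t)**2 = (1/(4*40*(35 + 40) + 704) + 324)**2 = (1/(4*40*75 + 704) + 324)**2 = (1/(12000 + 704) + 324)**2 = (1/12704 + 324)**2 = (4116097/12704)**2 = 16942254513409/161391616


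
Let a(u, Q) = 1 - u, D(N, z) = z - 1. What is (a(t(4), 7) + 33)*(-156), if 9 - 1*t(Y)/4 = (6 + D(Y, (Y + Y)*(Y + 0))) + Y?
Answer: -25272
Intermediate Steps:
D(N, z) = -1 + z
t(Y) = 16 - 8*Y² - 4*Y (t(Y) = 36 - 4*((6 + (-1 + (Y + Y)*(Y + 0))) + Y) = 36 - 4*((6 + (-1 + (2*Y)*Y)) + Y) = 36 - 4*((6 + (-1 + 2*Y²)) + Y) = 36 - 4*((5 + 2*Y²) + Y) = 36 - 4*(5 + Y + 2*Y²) = 36 + (-20 - 8*Y² - 4*Y) = 16 - 8*Y² - 4*Y)
(a(t(4), 7) + 33)*(-156) = ((1 - (16 - 8*4² - 4*4)) + 33)*(-156) = ((1 - (16 - 8*16 - 16)) + 33)*(-156) = ((1 - (16 - 128 - 16)) + 33)*(-156) = ((1 - 1*(-128)) + 33)*(-156) = ((1 + 128) + 33)*(-156) = (129 + 33)*(-156) = 162*(-156) = -25272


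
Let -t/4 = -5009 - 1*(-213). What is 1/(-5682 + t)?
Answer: 1/13502 ≈ 7.4063e-5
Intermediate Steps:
t = 19184 (t = -4*(-5009 - 1*(-213)) = -4*(-5009 + 213) = -4*(-4796) = 19184)
1/(-5682 + t) = 1/(-5682 + 19184) = 1/13502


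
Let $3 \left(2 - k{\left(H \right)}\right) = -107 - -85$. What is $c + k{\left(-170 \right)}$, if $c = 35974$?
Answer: $\frac{107950}{3} \approx 35983.0$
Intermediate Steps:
$k{\left(H \right)} = \frac{28}{3}$ ($k{\left(H \right)} = 2 - \frac{-107 - -85}{3} = 2 - \frac{-107 + 85}{3} = 2 - - \frac{22}{3} = 2 + \frac{22}{3} = \frac{28}{3}$)
$c + k{\left(-170 \right)} = 35974 + \frac{28}{3} = \frac{107950}{3}$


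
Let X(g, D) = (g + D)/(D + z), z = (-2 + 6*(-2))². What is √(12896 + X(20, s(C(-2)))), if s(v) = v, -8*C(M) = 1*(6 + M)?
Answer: 5*√78862745/391 ≈ 113.56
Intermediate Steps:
z = 196 (z = (-2 - 12)² = (-14)² = 196)
C(M) = -¾ - M/8 (C(M) = -(6 + M)/8 = -¾ - M/8)
X(g, D) = (D + g)/(196 + D) (X(g, D) = (g + D)/(D + 196) = (D + g)/(196 + D))
√(12896 + X(20, s(C(-2)))) = √(12896 + ((-¾ - ⅛*(-2)) + 20)/(196 + (-¾ - ⅛*(-2)))) = √(12896 + ((-¾ + ¼) + 20)/(196 + (-¾ + ¼))) = √(12896 + (-½ + 20)/(196 - ½)) = √(12896 + (39/2)/(391/2)) = √(12896 + (2/391)*(39/2)) = √(12896 + 39/391) = √(5042375/391) = 5*√78862745/391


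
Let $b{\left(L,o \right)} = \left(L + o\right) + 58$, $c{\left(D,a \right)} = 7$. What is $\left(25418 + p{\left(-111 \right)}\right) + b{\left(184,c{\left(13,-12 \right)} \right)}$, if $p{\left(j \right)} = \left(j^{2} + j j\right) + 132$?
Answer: $50441$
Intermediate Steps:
$b{\left(L,o \right)} = 58 + L + o$
$p{\left(j \right)} = 132 + 2 j^{2}$ ($p{\left(j \right)} = \left(j^{2} + j^{2}\right) + 132 = 2 j^{2} + 132 = 132 + 2 j^{2}$)
$\left(25418 + p{\left(-111 \right)}\right) + b{\left(184,c{\left(13,-12 \right)} \right)} = \left(25418 + \left(132 + 2 \left(-111\right)^{2}\right)\right) + \left(58 + 184 + 7\right) = \left(25418 + \left(132 + 2 \cdot 12321\right)\right) + 249 = \left(25418 + \left(132 + 24642\right)\right) + 249 = \left(25418 + 24774\right) + 249 = 50192 + 249 = 50441$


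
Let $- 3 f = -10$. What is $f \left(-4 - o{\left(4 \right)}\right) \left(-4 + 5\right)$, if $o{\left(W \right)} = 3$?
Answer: $- \frac{70}{3} \approx -23.333$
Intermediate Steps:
$f = \frac{10}{3}$ ($f = \left(- \frac{1}{3}\right) \left(-10\right) = \frac{10}{3} \approx 3.3333$)
$f \left(-4 - o{\left(4 \right)}\right) \left(-4 + 5\right) = \frac{10 \left(-4 - 3\right)}{3} \left(-4 + 5\right) = \frac{10 \left(-4 - 3\right)}{3} \cdot 1 = \frac{10}{3} \left(-7\right) 1 = \left(- \frac{70}{3}\right) 1 = - \frac{70}{3}$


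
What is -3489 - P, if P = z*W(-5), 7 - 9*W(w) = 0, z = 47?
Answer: -31730/9 ≈ -3525.6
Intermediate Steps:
W(w) = 7/9 (W(w) = 7/9 - ⅑*0 = 7/9 + 0 = 7/9)
P = 329/9 (P = 47*(7/9) = 329/9 ≈ 36.556)
-3489 - P = -3489 - 1*329/9 = -3489 - 329/9 = -31730/9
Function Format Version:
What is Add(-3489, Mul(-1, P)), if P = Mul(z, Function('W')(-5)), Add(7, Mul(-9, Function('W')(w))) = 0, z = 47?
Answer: Rational(-31730, 9) ≈ -3525.6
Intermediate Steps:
Function('W')(w) = Rational(7, 9) (Function('W')(w) = Add(Rational(7, 9), Mul(Rational(-1, 9), 0)) = Add(Rational(7, 9), 0) = Rational(7, 9))
P = Rational(329, 9) (P = Mul(47, Rational(7, 9)) = Rational(329, 9) ≈ 36.556)
Add(-3489, Mul(-1, P)) = Add(-3489, Mul(-1, Rational(329, 9))) = Add(-3489, Rational(-329, 9)) = Rational(-31730, 9)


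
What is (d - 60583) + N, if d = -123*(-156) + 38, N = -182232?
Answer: -223589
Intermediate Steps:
d = 19226 (d = 19188 + 38 = 19226)
(d - 60583) + N = (19226 - 60583) - 182232 = -41357 - 182232 = -223589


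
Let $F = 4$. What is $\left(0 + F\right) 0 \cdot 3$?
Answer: $0$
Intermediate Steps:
$\left(0 + F\right) 0 \cdot 3 = \left(0 + 4\right) 0 \cdot 3 = 4 \cdot 0 = 0$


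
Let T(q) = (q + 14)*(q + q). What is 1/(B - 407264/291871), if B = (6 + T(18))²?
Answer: 291871/391388096380 ≈ 7.4573e-7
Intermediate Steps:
T(q) = 2*q*(14 + q) (T(q) = (14 + q)*(2*q) = 2*q*(14 + q))
B = 1340964 (B = (6 + 2*18*(14 + 18))² = (6 + 2*18*32)² = (6 + 1152)² = 1158² = 1340964)
1/(B - 407264/291871) = 1/(1340964 - 407264/291871) = 1/(391388096380/291871) = 291871/391388096380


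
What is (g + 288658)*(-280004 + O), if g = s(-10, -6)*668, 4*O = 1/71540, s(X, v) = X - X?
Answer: -11564497463802231/143080 ≈ -8.0825e+10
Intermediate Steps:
s(X, v) = 0
O = 1/286160 (O = (1/71540)/4 = (1*(1/71540))/4 = (¼)*(1/71540) = 1/286160 ≈ 3.4945e-6)
g = 0 (g = 0*668 = 0)
(g + 288658)*(-280004 + O) = (0 + 288658)*(-280004 + 1/286160) = 288658*(-80125944639/286160) = -11564497463802231/143080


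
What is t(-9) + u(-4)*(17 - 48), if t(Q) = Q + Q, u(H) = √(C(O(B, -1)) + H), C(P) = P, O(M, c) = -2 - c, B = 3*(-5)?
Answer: -18 - 31*I*√5 ≈ -18.0 - 69.318*I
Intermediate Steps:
B = -15
u(H) = √(-1 + H) (u(H) = √((-2 - 1*(-1)) + H) = √((-2 + 1) + H) = √(-1 + H))
t(Q) = 2*Q
t(-9) + u(-4)*(17 - 48) = 2*(-9) + √(-1 - 4)*(17 - 48) = -18 + √(-5)*(-31) = -18 + (I*√5)*(-31) = -18 - 31*I*√5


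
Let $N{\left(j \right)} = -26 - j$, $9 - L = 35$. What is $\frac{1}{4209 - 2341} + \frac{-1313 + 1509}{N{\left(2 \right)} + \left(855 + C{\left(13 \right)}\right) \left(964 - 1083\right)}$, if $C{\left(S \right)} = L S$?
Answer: $- \frac{43511}{16425324} \approx -0.002649$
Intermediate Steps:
$L = -26$ ($L = 9 - 35 = -26$)
$C{\left(S \right)} = - 26 S$
$\frac{1}{4209 - 2341} + \frac{-1313 + 1509}{N{\left(2 \right)} + \left(855 + C{\left(13 \right)}\right) \left(964 - 1083\right)} = \frac{1}{4209 - 2341} + \frac{-1313 + 1509}{\left(-26 - 2\right) + \left(855 - 338\right) \left(964 - 1083\right)} = \frac{1}{1868} + \frac{196}{\left(-26 - 2\right) + \left(855 - 338\right) \left(-119\right)} = \frac{1}{1868} + \frac{196}{-28 + 517 \left(-119\right)} = \frac{1}{1868} + \frac{196}{-28 - 61523} = \frac{1}{1868} + \frac{196}{-61551} = \frac{1}{1868} + 196 \left(- \frac{1}{61551}\right) = \frac{1}{1868} - \frac{28}{8793} = - \frac{43511}{16425324}$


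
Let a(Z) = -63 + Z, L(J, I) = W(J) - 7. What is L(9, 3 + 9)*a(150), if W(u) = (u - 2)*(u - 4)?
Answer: 2436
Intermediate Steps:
W(u) = (-4 + u)*(-2 + u) (W(u) = (-2 + u)*(-4 + u) = (-4 + u)*(-2 + u))
L(J, I) = 1 + J**2 - 6*J (L(J, I) = (8 + J**2 - 6*J) - 7 = 1 + J**2 - 6*J)
L(9, 3 + 9)*a(150) = (1 + 9**2 - 6*9)*(-63 + 150) = (1 + 81 - 54)*87 = 28*87 = 2436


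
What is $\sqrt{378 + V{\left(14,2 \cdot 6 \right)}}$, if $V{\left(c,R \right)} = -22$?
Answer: $2 \sqrt{89} \approx 18.868$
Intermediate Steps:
$\sqrt{378 + V{\left(14,2 \cdot 6 \right)}} = \sqrt{378 - 22} = \sqrt{356} = 2 \sqrt{89}$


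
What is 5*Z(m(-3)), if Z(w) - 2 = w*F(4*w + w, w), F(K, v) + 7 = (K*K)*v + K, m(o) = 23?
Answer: 34992555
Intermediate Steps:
F(K, v) = -7 + K + v*K² (F(K, v) = -7 + ((K*K)*v + K) = -7 + (K²*v + K) = -7 + (v*K² + K) = -7 + (K + v*K²) = -7 + K + v*K²)
Z(w) = 2 + w*(-7 + 5*w + 25*w³) (Z(w) = 2 + w*(-7 + (4*w + w) + w*(4*w + w)²) = 2 + w*(-7 + 5*w + w*(5*w)²) = 2 + w*(-7 + 5*w + w*(25*w²)) = 2 + w*(-7 + 5*w + 25*w³))
5*Z(m(-3)) = 5*(2 + 23*(-7 + 5*23 + 25*23³)) = 5*(2 + 23*(-7 + 115 + 25*12167)) = 5*(2 + 23*(-7 + 115 + 304175)) = 5*(2 + 23*304283) = 5*(2 + 6998509) = 5*6998511 = 34992555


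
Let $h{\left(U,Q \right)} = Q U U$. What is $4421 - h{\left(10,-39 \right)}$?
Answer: $8321$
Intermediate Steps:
$h{\left(U,Q \right)} = Q U^{2}$
$4421 - h{\left(10,-39 \right)} = 4421 - - 39 \cdot 10^{2} = 4421 - \left(-39\right) 100 = 4421 - -3900 = 4421 + 3900 = 8321$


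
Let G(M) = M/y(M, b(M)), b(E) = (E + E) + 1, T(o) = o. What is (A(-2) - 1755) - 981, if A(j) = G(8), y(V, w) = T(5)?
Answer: -13672/5 ≈ -2734.4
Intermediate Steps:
b(E) = 1 + 2*E (b(E) = 2*E + 1 = 1 + 2*E)
y(V, w) = 5
G(M) = M/5
A(j) = 8/5 (A(j) = (1/5)*8 = 8/5)
(A(-2) - 1755) - 981 = (8/5 - 1755) - 981 = -8767/5 - 981 = -13672/5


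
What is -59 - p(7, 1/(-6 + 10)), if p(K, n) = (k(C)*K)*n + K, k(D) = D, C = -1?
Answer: -257/4 ≈ -64.250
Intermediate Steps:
p(K, n) = K - K*n (p(K, n) = (-K)*n + K = -K*n + K = K - K*n)
-59 - p(7, 1/(-6 + 10)) = -59 - 7*(1 - 1/(-6 + 10)) = -59 - 7*(1 - 1/4) = -59 - 7*(1 - 1*¼) = -59 - 7*(1 - ¼) = -59 - 7*3/4 = -59 - 1*21/4 = -59 - 21/4 = -257/4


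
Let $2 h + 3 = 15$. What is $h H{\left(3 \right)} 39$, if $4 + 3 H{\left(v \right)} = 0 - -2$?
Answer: $-156$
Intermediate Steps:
$h = 6$ ($h = - \frac{3}{2} + \frac{1}{2} \cdot 15 = - \frac{3}{2} + \frac{15}{2} = 6$)
$H{\left(v \right)} = - \frac{2}{3}$ ($H{\left(v \right)} = - \frac{4}{3} + \frac{0 - -2}{3} = - \frac{4}{3} + \frac{0 + 2}{3} = - \frac{4}{3} + \frac{1}{3} \cdot 2 = - \frac{4}{3} + \frac{2}{3} = - \frac{2}{3}$)
$h H{\left(3 \right)} 39 = 6 \left(- \frac{2}{3}\right) 39 = \left(-4\right) 39 = -156$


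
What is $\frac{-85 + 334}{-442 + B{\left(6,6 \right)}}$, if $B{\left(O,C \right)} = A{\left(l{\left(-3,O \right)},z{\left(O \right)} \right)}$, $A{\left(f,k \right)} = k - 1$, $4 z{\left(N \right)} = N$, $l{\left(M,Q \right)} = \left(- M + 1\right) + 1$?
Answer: $- \frac{498}{883} \approx -0.56399$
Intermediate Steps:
$l{\left(M,Q \right)} = 2 - M$ ($l{\left(M,Q \right)} = \left(1 - M\right) + 1 = 2 - M$)
$z{\left(N \right)} = \frac{N}{4}$
$A{\left(f,k \right)} = -1 + k$
$B{\left(O,C \right)} = -1 + \frac{O}{4}$
$\frac{-85 + 334}{-442 + B{\left(6,6 \right)}} = \frac{-85 + 334}{-442 + \left(-1 + \frac{1}{4} \cdot 6\right)} = \frac{249}{-442 + \left(-1 + \frac{3}{2}\right)} = \frac{249}{-442 + \frac{1}{2}} = \frac{249}{- \frac{883}{2}} = 249 \left(- \frac{2}{883}\right) = - \frac{498}{883}$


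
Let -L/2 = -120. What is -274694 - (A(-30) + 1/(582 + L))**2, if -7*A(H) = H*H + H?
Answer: -9606125901793/33108516 ≈ -2.9014e+5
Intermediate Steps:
A(H) = -H/7 - H**2/7 (A(H) = -(H*H + H)/7 = -(H**2 + H)/7 = -(H + H**2)/7 = -H/7 - H**2/7)
L = 240 (L = -2*(-120) = 240)
-274694 - (A(-30) + 1/(582 + L))**2 = -274694 - (-1/7*(-30)*(1 - 30) + 1/(582 + 240))**2 = -274694 - (-1/7*(-30)*(-29) + 1/822)**2 = -274694 - (-870/7 + 1/822)**2 = -274694 - (-715133/5754)**2 = -274694 - 1*511415207689/33108516 = -274694 - 511415207689/33108516 = -9606125901793/33108516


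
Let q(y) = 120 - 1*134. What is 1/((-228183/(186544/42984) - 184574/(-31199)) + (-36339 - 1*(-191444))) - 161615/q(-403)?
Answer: 12055202328064386563/1044289406616414 ≈ 11544.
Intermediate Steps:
q(y) = -14 (q(y) = 120 - 134 = -14)
1/((-228183/(186544/42984) - 184574/(-31199)) + (-36339 - 1*(-191444))) - 161615/q(-403) = 1/((-228183/(186544/42984) - 184574/(-31199)) + (-36339 - 1*(-191444))) - 161615/(-14) = 1/((-228183/(186544*(1/42984)) - 184574*(-1/31199)) + (-36339 + 191444)) - 161615*(-1)/14 = 1/((-228183/23318/5373 + 184574/31199) + 155105) - 1*(-161615/14) = 1/((-228183*5373/23318 + 184574/31199) + 155105) + 161615/14 = 1/((-1226027259/23318 + 184574/31199) + 155105) + 161615/14 = 1/(-38246520557009/727498282 + 155105) + 161615/14 = 1/(74592100472601/727498282) + 161615/14 = 727498282/74592100472601 + 161615/14 = 12055202328064386563/1044289406616414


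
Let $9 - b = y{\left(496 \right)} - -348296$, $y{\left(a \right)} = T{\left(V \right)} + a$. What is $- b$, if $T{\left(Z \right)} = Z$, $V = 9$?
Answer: $348792$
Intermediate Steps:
$y{\left(a \right)} = 9 + a$
$b = -348792$ ($b = 9 - \left(\left(9 + 496\right) - -348296\right) = 9 - \left(505 + 348296\right) = 9 - 348801 = -348792$)
$- b = \left(-1\right) \left(-348792\right) = 348792$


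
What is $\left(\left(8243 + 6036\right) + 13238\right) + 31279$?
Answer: $58796$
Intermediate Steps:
$\left(\left(8243 + 6036\right) + 13238\right) + 31279 = \left(14279 + 13238\right) + 31279 = 27517 + 31279 = 58796$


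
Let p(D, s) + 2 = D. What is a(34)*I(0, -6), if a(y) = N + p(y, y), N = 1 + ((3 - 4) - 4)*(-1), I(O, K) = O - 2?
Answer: -76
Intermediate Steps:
p(D, s) = -2 + D
I(O, K) = -2 + O
N = 6 (N = 1 + (-1 - 4)*(-1) = 1 - 5*(-1) = 1 + 5 = 6)
a(y) = 4 + y (a(y) = 6 + (-2 + y) = 4 + y)
a(34)*I(0, -6) = (4 + 34)*(-2 + 0) = 38*(-2) = -76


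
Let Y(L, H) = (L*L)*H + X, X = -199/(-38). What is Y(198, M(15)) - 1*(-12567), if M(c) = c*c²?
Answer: 5028390745/38 ≈ 1.3233e+8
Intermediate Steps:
X = 199/38 (X = -199*(-1/38) = 199/38 ≈ 5.2368)
M(c) = c³
Y(L, H) = 199/38 + H*L² (Y(L, H) = (L*L)*H + 199/38 = L²*H + 199/38 = H*L² + 199/38 = 199/38 + H*L²)
Y(198, M(15)) - 1*(-12567) = (199/38 + 15³*198²) - 1*(-12567) = (199/38 + 3375*39204) + 12567 = (199/38 + 132313500) + 12567 = 5027913199/38 + 12567 = 5028390745/38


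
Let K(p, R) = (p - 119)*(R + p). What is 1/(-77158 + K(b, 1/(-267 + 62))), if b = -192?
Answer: -205/3576119 ≈ -5.7325e-5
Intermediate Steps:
K(p, R) = (-119 + p)*(R + p)
1/(-77158 + K(b, 1/(-267 + 62))) = 1/(-77158 + ((-192)**2 - 119/(-267 + 62) - 119*(-192) - 192/(-267 + 62))) = 1/(-77158 + (36864 - 119/(-205) + 22848 - 192/(-205))) = 1/(-77158 + (36864 - 119*(-1/205) + 22848 - 1/205*(-192))) = 1/(-77158 + (36864 + 119/205 + 22848 + 192/205)) = 1/(-77158 + 12241271/205) = 1/(-3576119/205) = -205/3576119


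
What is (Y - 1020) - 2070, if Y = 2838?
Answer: -252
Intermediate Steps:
(Y - 1020) - 2070 = (2838 - 1020) - 2070 = 1818 - 2070 = -252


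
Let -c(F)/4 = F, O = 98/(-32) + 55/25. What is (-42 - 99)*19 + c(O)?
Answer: -53511/20 ≈ -2675.6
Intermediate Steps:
O = -69/80 (O = 98*(-1/32) + 55*(1/25) = -49/16 + 11/5 = -69/80 ≈ -0.86250)
c(F) = -4*F
(-42 - 99)*19 + c(O) = (-42 - 99)*19 - 4*(-69/80) = -141*19 + 69/20 = -2679 + 69/20 = -53511/20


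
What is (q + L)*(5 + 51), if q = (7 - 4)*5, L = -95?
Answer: -4480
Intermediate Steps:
q = 15 (q = 3*5 = 15)
(q + L)*(5 + 51) = (15 - 95)*(5 + 51) = -80*56 = -4480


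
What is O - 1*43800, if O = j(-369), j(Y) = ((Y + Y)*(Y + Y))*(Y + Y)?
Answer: -401991072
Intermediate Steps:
j(Y) = 8*Y³ (j(Y) = ((2*Y)*(2*Y))*(2*Y) = (4*Y²)*(2*Y) = 8*Y³)
O = -401947272 (O = 8*(-369)³ = 8*(-50243409) = -401947272)
O - 1*43800 = -401947272 - 1*43800 = -401947272 - 43800 = -401991072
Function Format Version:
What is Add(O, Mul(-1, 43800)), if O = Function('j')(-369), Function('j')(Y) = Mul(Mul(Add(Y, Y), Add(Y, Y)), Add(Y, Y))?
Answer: -401991072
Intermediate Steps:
Function('j')(Y) = Mul(8, Pow(Y, 3)) (Function('j')(Y) = Mul(Mul(Mul(2, Y), Mul(2, Y)), Mul(2, Y)) = Mul(Mul(4, Pow(Y, 2)), Mul(2, Y)) = Mul(8, Pow(Y, 3)))
O = -401947272 (O = Mul(8, Pow(-369, 3)) = Mul(8, -50243409) = -401947272)
Add(O, Mul(-1, 43800)) = Add(-401947272, Mul(-1, 43800)) = Add(-401947272, -43800) = -401991072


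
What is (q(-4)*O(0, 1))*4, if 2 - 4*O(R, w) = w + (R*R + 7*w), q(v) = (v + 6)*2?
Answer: -24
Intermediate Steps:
q(v) = 12 + 2*v (q(v) = (6 + v)*2 = 12 + 2*v)
O(R, w) = 1/2 - 2*w - R**2/4 (O(R, w) = 1/2 - (w + (R*R + 7*w))/4 = 1/2 - (w + (R**2 + 7*w))/4 = 1/2 - (R**2 + 8*w)/4 = 1/2 + (-2*w - R**2/4) = 1/2 - 2*w - R**2/4)
(q(-4)*O(0, 1))*4 = ((12 + 2*(-4))*(1/2 - 2*1 - 1/4*0**2))*4 = ((12 - 8)*(1/2 - 2 - 1/4*0))*4 = (4*(1/2 - 2 + 0))*4 = (4*(-3/2))*4 = -6*4 = -24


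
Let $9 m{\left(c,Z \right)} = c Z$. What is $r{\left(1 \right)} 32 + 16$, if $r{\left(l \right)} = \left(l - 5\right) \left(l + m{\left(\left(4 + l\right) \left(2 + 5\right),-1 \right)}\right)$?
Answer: $\frac{3472}{9} \approx 385.78$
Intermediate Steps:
$m{\left(c,Z \right)} = \frac{Z c}{9}$ ($m{\left(c,Z \right)} = \frac{c Z}{9} = \frac{Z c}{9}$)
$r{\left(l \right)} = \left(-5 + l\right) \left(- \frac{28}{9} + \frac{2 l}{9}\right)$ ($r{\left(l \right)} = \left(l - 5\right) \left(l + \frac{1}{9} \left(-1\right) \left(4 + l\right) \left(2 + 5\right)\right) = \left(-5 + l\right) \left(l + \frac{1}{9} \left(-1\right) \left(4 + l\right) 7\right) = \left(-5 + l\right) \left(l + \frac{1}{9} \left(-1\right) \left(28 + 7 l\right)\right) = \left(-5 + l\right) \left(l - \left(\frac{28}{9} + \frac{7 l}{9}\right)\right) = \left(-5 + l\right) \left(- \frac{28}{9} + \frac{2 l}{9}\right)$)
$r{\left(1 \right)} 32 + 16 = \left(\frac{140}{9} - \frac{38}{9} + \frac{2 \cdot 1^{2}}{9}\right) 32 + 16 = \left(\frac{140}{9} - \frac{38}{9} + \frac{2}{9} \cdot 1\right) 32 + 16 = \left(\frac{140}{9} - \frac{38}{9} + \frac{2}{9}\right) 32 + 16 = \frac{104}{9} \cdot 32 + 16 = \frac{3328}{9} + 16 = \frac{3472}{9}$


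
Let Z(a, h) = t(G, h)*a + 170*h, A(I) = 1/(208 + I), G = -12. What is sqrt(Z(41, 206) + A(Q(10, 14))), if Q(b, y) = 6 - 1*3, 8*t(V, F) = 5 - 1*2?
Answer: sqrt(24956962262)/844 ≈ 187.18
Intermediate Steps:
t(V, F) = 3/8 (t(V, F) = (5 - 1*2)/8 = (5 - 2)/8 = (1/8)*3 = 3/8)
Q(b, y) = 3 (Q(b, y) = 6 - 3 = 3)
Z(a, h) = 170*h + 3*a/8 (Z(a, h) = 3*a/8 + 170*h = 170*h + 3*a/8)
sqrt(Z(41, 206) + A(Q(10, 14))) = sqrt((170*206 + (3/8)*41) + 1/(208 + 3)) = sqrt((35020 + 123/8) + 1/211) = sqrt(280283/8 + 1/211) = sqrt(59139721/1688) = sqrt(24956962262)/844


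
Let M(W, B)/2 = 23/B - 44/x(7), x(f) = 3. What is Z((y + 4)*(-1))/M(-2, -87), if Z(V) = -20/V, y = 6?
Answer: -29/433 ≈ -0.066975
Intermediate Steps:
M(W, B) = -88/3 + 46/B (M(W, B) = 2*(23/B - 44/3) = 2*(-44/3 + 23/B) = -88/3 + 46/B)
Z((y + 4)*(-1))/M(-2, -87) = (-20*(-1/(6 + 4)))/(-88/3 + 46/(-87)) = (-20/(10*(-1)))/(-88/3 + 46*(-1/87)) = (-20/(-10))/(-88/3 - 46/87) = (-20*(-⅒))/(-866/29) = 2*(-29/866) = -29/433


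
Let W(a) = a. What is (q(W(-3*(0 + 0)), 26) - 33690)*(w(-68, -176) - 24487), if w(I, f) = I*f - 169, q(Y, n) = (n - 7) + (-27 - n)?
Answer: 427890112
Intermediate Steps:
q(Y, n) = -34 (q(Y, n) = (-7 + n) + (-27 - n) = -34)
w(I, f) = -169 + I*f
(q(W(-3*(0 + 0)), 26) - 33690)*(w(-68, -176) - 24487) = (-34 - 33690)*((-169 - 68*(-176)) - 24487) = -33724*((-169 + 11968) - 24487) = -33724*(11799 - 24487) = -33724*(-12688) = 427890112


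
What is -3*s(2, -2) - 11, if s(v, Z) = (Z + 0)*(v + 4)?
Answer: 25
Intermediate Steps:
s(v, Z) = Z*(4 + v)
-3*s(2, -2) - 11 = -(-6)*(4 + 2) - 11 = -(-6)*6 - 11 = -3*(-12) - 11 = 36 - 11 = 25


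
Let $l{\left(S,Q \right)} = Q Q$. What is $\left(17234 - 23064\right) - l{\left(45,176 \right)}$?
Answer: $-36806$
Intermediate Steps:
$l{\left(S,Q \right)} = Q^{2}$
$\left(17234 - 23064\right) - l{\left(45,176 \right)} = \left(17234 - 23064\right) - 176^{2} = \left(17234 - 23064\right) - 30976 = -5830 - 30976 = -36806$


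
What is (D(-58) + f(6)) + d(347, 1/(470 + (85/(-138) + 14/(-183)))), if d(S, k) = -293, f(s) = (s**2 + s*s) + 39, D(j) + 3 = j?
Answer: -243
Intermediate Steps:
D(j) = -3 + j
f(s) = 39 + 2*s**2 (f(s) = (s**2 + s**2) + 39 = 2*s**2 + 39 = 39 + 2*s**2)
(D(-58) + f(6)) + d(347, 1/(470 + (85/(-138) + 14/(-183)))) = ((-3 - 58) + (39 + 2*6**2)) - 293 = (-61 + (39 + 2*36)) - 293 = (-61 + (39 + 72)) - 293 = (-61 + 111) - 293 = 50 - 293 = -243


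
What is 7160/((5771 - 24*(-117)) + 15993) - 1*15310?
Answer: -94047540/6143 ≈ -15310.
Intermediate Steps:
7160/((5771 - 24*(-117)) + 15993) - 1*15310 = 7160/((5771 + 2808) + 15993) - 15310 = 7160/(8579 + 15993) - 15310 = 7160/24572 - 15310 = 7160*(1/24572) - 15310 = 1790/6143 - 15310 = -94047540/6143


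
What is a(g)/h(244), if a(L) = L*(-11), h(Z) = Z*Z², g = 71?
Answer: -781/14526784 ≈ -5.3763e-5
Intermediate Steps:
h(Z) = Z³
a(L) = -11*L
a(g)/h(244) = (-11*71)/(244³) = -781/14526784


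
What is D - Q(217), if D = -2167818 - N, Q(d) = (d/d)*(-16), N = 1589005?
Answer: -3756807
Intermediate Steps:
Q(d) = -16 (Q(d) = 1*(-16) = -16)
D = -3756823 (D = -2167818 - 1*1589005 = -2167818 - 1589005 = -3756823)
D - Q(217) = -3756823 - 1*(-16) = -3756823 + 16 = -3756807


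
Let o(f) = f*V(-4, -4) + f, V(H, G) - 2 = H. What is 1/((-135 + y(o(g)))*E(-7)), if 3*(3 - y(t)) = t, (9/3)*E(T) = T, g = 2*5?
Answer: 9/2702 ≈ 0.0033309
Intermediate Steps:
V(H, G) = 2 + H
g = 10
o(f) = -f (o(f) = f*(2 - 4) + f = f*(-2) + f = -2*f + f = -f)
E(T) = T/3
y(t) = 3 - t/3
1/((-135 + y(o(g)))*E(-7)) = 1/((-135 + (3 - (-1)*10/3))*((1/3)*(-7))) = 1/((-135 + (3 - 1/3*(-10)))*(-7/3)) = 1/((-135 + (3 + 10/3))*(-7/3)) = 1/((-135 + 19/3)*(-7/3)) = 1/(-386/3*(-7/3)) = 1/(2702/9) = 9/2702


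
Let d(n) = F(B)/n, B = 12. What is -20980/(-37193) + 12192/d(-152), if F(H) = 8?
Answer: -8615663084/37193 ≈ -2.3165e+5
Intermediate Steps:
d(n) = 8/n
-20980/(-37193) + 12192/d(-152) = -20980/(-37193) + 12192/((8/(-152))) = -20980*(-1/37193) + 12192/((8*(-1/152))) = 20980/37193 + 12192/(-1/19) = 20980/37193 + 12192*(-19) = 20980/37193 - 231648 = -8615663084/37193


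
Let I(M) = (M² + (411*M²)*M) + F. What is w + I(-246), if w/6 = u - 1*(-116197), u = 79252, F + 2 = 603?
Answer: -6117296885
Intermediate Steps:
F = 601 (F = -2 + 603 = 601)
I(M) = 601 + M² + 411*M³ (I(M) = (M² + (411*M²)*M) + 601 = (M² + 411*M³) + 601 = 601 + M² + 411*M³)
w = 1172694 (w = 6*(79252 - 1*(-116197)) = 6*(79252 + 116197) = 6*195449 = 1172694)
w + I(-246) = 1172694 + (601 + (-246)² + 411*(-246)³) = 1172694 + (601 + 60516 + 411*(-14886936)) = 1172694 + (601 + 60516 - 6118530696) = 1172694 - 6118469579 = -6117296885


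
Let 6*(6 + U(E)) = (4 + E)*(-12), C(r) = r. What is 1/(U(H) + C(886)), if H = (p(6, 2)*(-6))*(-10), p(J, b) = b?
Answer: 1/632 ≈ 0.0015823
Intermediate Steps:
H = 120 (H = (2*(-6))*(-10) = -12*(-10) = 120)
U(E) = -14 - 2*E (U(E) = -6 + ((4 + E)*(-12))/6 = -6 + (-48 - 12*E)/6 = -6 + (-8 - 2*E) = -14 - 2*E)
1/(U(H) + C(886)) = 1/((-14 - 2*120) + 886) = 1/((-14 - 240) + 886) = 1/(-254 + 886) = 1/632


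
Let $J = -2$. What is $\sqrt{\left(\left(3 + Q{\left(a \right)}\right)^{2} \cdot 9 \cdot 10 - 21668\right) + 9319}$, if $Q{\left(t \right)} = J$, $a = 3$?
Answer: $i \sqrt{12259} \approx 110.72 i$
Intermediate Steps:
$Q{\left(t \right)} = -2$
$\sqrt{\left(\left(3 + Q{\left(a \right)}\right)^{2} \cdot 9 \cdot 10 - 21668\right) + 9319} = \sqrt{\left(\left(3 - 2\right)^{2} \cdot 9 \cdot 10 - 21668\right) + 9319} = \sqrt{\left(1^{2} \cdot 9 \cdot 10 - 21668\right) + 9319} = \sqrt{\left(1 \cdot 9 \cdot 10 - 21668\right) + 9319} = \sqrt{\left(9 \cdot 10 - 21668\right) + 9319} = \sqrt{\left(90 - 21668\right) + 9319} = \sqrt{-21578 + 9319} = \sqrt{-12259} = i \sqrt{12259}$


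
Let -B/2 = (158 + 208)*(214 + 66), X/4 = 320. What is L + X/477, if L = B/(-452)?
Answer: 24586120/53901 ≈ 456.13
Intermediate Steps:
X = 1280 (X = 4*320 = 1280)
B = -204960 (B = -2*(158 + 208)*(214 + 66) = -732*280 = -2*102480 = -204960)
L = 51240/113 (L = -204960/(-452) = -204960*(-1/452) = 51240/113 ≈ 453.45)
L + X/477 = 51240/113 + 1280/477 = 24586120/53901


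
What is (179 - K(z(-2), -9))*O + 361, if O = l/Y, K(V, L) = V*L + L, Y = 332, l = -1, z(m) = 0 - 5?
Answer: 119709/332 ≈ 360.57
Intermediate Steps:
z(m) = -5
K(V, L) = L + L*V (K(V, L) = L*V + L = L + L*V)
O = -1/332 ≈ -0.0030120
(179 - K(z(-2), -9))*O + 361 = (179 - (-9)*(1 - 5))*(-1/332) + 361 = (179 - (-9)*(-4))*(-1/332) + 361 = (179 - 1*36)*(-1/332) + 361 = (179 - 36)*(-1/332) + 361 = 143*(-1/332) + 361 = -143/332 + 361 = 119709/332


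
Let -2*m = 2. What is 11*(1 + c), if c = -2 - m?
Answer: 0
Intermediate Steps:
m = -1 (m = -1/2*2 = -1)
c = -1 (c = -2 - 1*(-1) = -2 + 1 = -1)
11*(1 + c) = 11*(1 - 1) = 11*0 = 0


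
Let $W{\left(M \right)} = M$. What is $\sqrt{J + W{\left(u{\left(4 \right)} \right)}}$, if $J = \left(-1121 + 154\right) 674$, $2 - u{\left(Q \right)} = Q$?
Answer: $4 i \sqrt{40735} \approx 807.32 i$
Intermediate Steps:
$u{\left(Q \right)} = 2 - Q$
$J = -651758$ ($J = \left(-967\right) 674 = -651758$)
$\sqrt{J + W{\left(u{\left(4 \right)} \right)}} = \sqrt{-651758 + \left(2 - 4\right)} = \sqrt{-651758 - 2} = \sqrt{-651760} = 4 i \sqrt{40735}$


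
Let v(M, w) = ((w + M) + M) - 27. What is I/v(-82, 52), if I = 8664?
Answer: -8664/139 ≈ -62.331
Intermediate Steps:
v(M, w) = -27 + w + 2*M (v(M, w) = ((M + w) + M) - 27 = (w + 2*M) - 27 = -27 + w + 2*M)
I/v(-82, 52) = 8664/(-27 + 52 + 2*(-82)) = 8664/(-27 + 52 - 164) = 8664/(-139) = 8664*(-1/139) = -8664/139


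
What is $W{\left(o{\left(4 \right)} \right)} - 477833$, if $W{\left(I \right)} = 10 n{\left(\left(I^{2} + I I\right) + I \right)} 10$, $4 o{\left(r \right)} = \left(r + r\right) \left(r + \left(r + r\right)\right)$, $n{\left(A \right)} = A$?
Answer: $-360233$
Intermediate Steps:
$o{\left(r \right)} = \frac{3 r^{2}}{2}$ ($o{\left(r \right)} = \frac{\left(r + r\right) \left(r + \left(r + r\right)\right)}{4} = \frac{2 r \left(r + 2 r\right)}{4} = \frac{2 r 3 r}{4} = \frac{6 r^{2}}{4} = \frac{3 r^{2}}{2}$)
$W{\left(I \right)} = 100 I + 200 I^{2}$ ($W{\left(I \right)} = 10 \left(\left(I^{2} + I I\right) + I\right) 10 = 10 \left(\left(I^{2} + I^{2}\right) + I\right) 10 = 10 \left(2 I^{2} + I\right) 10 = 10 \left(I + 2 I^{2}\right) 10 = \left(10 I + 20 I^{2}\right) 10 = 100 I + 200 I^{2}$)
$W{\left(o{\left(4 \right)} \right)} - 477833 = 100 \frac{3 \cdot 4^{2}}{2} \left(1 + 2 \frac{3 \cdot 4^{2}}{2}\right) - 477833 = 100 \cdot \frac{3}{2} \cdot 16 \left(1 + 2 \cdot \frac{3}{2} \cdot 16\right) - 477833 = 100 \cdot 24 \left(1 + 2 \cdot 24\right) - 477833 = 100 \cdot 24 \left(1 + 48\right) - 477833 = 100 \cdot 24 \cdot 49 - 477833 = 117600 - 477833 = -360233$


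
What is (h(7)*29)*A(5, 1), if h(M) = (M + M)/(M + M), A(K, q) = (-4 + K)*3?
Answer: 87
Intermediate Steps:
A(K, q) = -12 + 3*K
h(M) = 1 (h(M) = (2*M)/((2*M)) = (2*M)*(1/(2*M)) = 1)
(h(7)*29)*A(5, 1) = (1*29)*(-12 + 3*5) = 29*(-12 + 15) = 29*3 = 87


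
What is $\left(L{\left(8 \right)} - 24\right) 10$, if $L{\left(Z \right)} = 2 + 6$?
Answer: $-160$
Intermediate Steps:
$L{\left(Z \right)} = 8$
$\left(L{\left(8 \right)} - 24\right) 10 = \left(8 - 24\right) 10 = \left(-16\right) 10 = -160$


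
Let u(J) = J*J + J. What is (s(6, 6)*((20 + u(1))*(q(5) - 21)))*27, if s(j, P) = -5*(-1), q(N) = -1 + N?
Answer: -50490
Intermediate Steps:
u(J) = J + J² (u(J) = J² + J = J + J²)
s(j, P) = 5
(s(6, 6)*((20 + u(1))*(q(5) - 21)))*27 = (5*((20 + 1*(1 + 1))*((-1 + 5) - 21)))*27 = (5*((20 + 1*2)*(4 - 21)))*27 = (5*((20 + 2)*(-17)))*27 = (5*(22*(-17)))*27 = (5*(-374))*27 = -1870*27 = -50490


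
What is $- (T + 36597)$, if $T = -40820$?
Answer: $4223$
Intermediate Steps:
$- (T + 36597) = - (-40820 + 36597) = \left(-1\right) \left(-4223\right) = 4223$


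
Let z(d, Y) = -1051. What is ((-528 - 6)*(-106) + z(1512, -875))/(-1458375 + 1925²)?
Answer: 55553/2247250 ≈ 0.024720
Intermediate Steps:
((-528 - 6)*(-106) + z(1512, -875))/(-1458375 + 1925²) = ((-528 - 6)*(-106) - 1051)/(-1458375 + 1925²) = (-534*(-106) - 1051)/(-1458375 + 3705625) = (56604 - 1051)/2247250 = 55553*(1/2247250) = 55553/2247250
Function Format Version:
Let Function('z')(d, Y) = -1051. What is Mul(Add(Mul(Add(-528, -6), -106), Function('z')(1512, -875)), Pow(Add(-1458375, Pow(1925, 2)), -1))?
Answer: Rational(55553, 2247250) ≈ 0.024720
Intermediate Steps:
Mul(Add(Mul(Add(-528, -6), -106), Function('z')(1512, -875)), Pow(Add(-1458375, Pow(1925, 2)), -1)) = Mul(Add(Mul(Add(-528, -6), -106), -1051), Pow(Add(-1458375, Pow(1925, 2)), -1)) = Mul(Add(Mul(-534, -106), -1051), Pow(Add(-1458375, 3705625), -1)) = Mul(Add(56604, -1051), Pow(2247250, -1)) = Mul(55553, Rational(1, 2247250)) = Rational(55553, 2247250)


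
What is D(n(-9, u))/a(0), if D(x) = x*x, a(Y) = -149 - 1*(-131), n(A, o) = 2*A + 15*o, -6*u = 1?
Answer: -1681/72 ≈ -23.347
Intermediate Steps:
u = -⅙ (u = -⅙*1 = -⅙ ≈ -0.16667)
a(Y) = -18 (a(Y) = -149 + 131 = -18)
D(x) = x²
D(n(-9, u))/a(0) = (2*(-9) + 15*(-⅙))²/(-18) = (-18 - 5/2)²*(-1/18) = (-41/2)²*(-1/18) = (1681/4)*(-1/18) = -1681/72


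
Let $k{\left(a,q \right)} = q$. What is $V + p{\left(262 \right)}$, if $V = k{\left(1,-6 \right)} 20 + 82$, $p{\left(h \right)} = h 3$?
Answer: $748$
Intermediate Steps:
$p{\left(h \right)} = 3 h$
$V = -38$ ($V = \left(-6\right) 20 + 82 = -120 + 82 = -38$)
$V + p{\left(262 \right)} = -38 + 3 \cdot 262 = -38 + 786 = 748$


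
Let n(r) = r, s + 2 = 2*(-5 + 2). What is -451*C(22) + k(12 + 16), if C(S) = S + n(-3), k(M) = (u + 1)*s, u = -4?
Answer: -8545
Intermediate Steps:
s = -8 (s = -2 + 2*(-5 + 2) = -2 + 2*(-3) = -2 - 6 = -8)
k(M) = 24 (k(M) = (-4 + 1)*(-8) = -3*(-8) = 24)
C(S) = -3 + S (C(S) = S - 3 = -3 + S)
-451*C(22) + k(12 + 16) = -451*(-3 + 22) + 24 = -451*19 + 24 = -8569 + 24 = -8545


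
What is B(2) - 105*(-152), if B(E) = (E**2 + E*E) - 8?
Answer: 15960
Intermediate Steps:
B(E) = -8 + 2*E**2 (B(E) = (E**2 + E**2) - 8 = 2*E**2 - 8 = -8 + 2*E**2)
B(2) - 105*(-152) = (-8 + 2*2**2) - 105*(-152) = (-8 + 2*4) + 15960 = (-8 + 8) + 15960 = 0 + 15960 = 15960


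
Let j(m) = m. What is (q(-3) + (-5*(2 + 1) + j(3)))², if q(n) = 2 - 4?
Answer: 196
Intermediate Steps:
q(n) = -2
(q(-3) + (-5*(2 + 1) + j(3)))² = (-2 + (-5*(2 + 1) + 3))² = (-2 + (-5*3 + 3))² = (-2 + (-15 + 3))² = (-2 - 12)² = (-14)² = 196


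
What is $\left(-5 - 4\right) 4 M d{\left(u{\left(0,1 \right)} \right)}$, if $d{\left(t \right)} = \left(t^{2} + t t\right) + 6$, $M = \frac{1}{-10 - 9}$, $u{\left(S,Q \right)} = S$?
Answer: $\frac{216}{19} \approx 11.368$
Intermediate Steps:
$M = - \frac{1}{19}$ ($M = \frac{1}{-19} = - \frac{1}{19} \approx -0.052632$)
$d{\left(t \right)} = 6 + 2 t^{2}$ ($d{\left(t \right)} = \left(t^{2} + t^{2}\right) + 6 = 2 t^{2} + 6 = 6 + 2 t^{2}$)
$\left(-5 - 4\right) 4 M d{\left(u{\left(0,1 \right)} \right)} = \left(-5 - 4\right) 4 \left(- \frac{1}{19}\right) \left(6 + 2 \cdot 0^{2}\right) = \left(-9\right) 4 \left(- \frac{1}{19}\right) \left(6 + 2 \cdot 0\right) = \left(-36\right) \left(- \frac{1}{19}\right) \left(6 + 0\right) = \frac{36}{19} \cdot 6 = \frac{216}{19}$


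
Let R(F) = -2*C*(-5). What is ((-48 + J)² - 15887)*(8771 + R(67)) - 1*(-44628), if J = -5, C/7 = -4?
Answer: -111000670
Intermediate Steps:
C = -28 (C = 7*(-4) = -28)
R(F) = -280 (R(F) = -2*(-28)*(-5) = 56*(-5) = -280)
((-48 + J)² - 15887)*(8771 + R(67)) - 1*(-44628) = ((-48 - 5)² - 15887)*(8771 - 280) - 1*(-44628) = ((-53)² - 15887)*8491 + 44628 = (2809 - 15887)*8491 + 44628 = -13078*8491 + 44628 = -111045298 + 44628 = -111000670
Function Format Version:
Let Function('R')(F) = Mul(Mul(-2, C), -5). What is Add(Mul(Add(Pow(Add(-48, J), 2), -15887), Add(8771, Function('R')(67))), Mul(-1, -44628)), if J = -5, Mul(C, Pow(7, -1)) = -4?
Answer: -111000670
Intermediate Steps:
C = -28 (C = Mul(7, -4) = -28)
Function('R')(F) = -280 (Function('R')(F) = Mul(Mul(-2, -28), -5) = Mul(56, -5) = -280)
Add(Mul(Add(Pow(Add(-48, J), 2), -15887), Add(8771, Function('R')(67))), Mul(-1, -44628)) = Add(Mul(Add(Pow(Add(-48, -5), 2), -15887), Add(8771, -280)), Mul(-1, -44628)) = Add(Mul(Add(Pow(-53, 2), -15887), 8491), 44628) = Add(Mul(Add(2809, -15887), 8491), 44628) = Add(Mul(-13078, 8491), 44628) = Add(-111045298, 44628) = -111000670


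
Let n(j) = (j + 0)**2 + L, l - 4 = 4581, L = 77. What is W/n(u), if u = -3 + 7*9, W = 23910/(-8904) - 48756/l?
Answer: -12946447/3574117540 ≈ -0.0036223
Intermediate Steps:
l = 4585 (l = 4 + 4581 = 4585)
W = -12946447/972020 (W = 23910/(-8904) - 48756/4585 = 23910*(-1/8904) - 48756*1/4585 = -3985/1484 - 48756/4585 = -12946447/972020 ≈ -13.319)
u = 60 (u = -3 + 63 = 60)
n(j) = 77 + j**2 (n(j) = (j + 0)**2 + 77 = j**2 + 77 = 77 + j**2)
W/n(u) = -12946447/(972020*(77 + 60**2)) = -12946447/(972020*(77 + 3600)) = -12946447/972020/3677 = -12946447/972020*1/3677 = -12946447/3574117540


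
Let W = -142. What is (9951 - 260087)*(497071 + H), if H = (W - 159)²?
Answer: -146997923392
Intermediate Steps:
H = 90601 (H = (-142 - 159)² = (-301)² = 90601)
(9951 - 260087)*(497071 + H) = (9951 - 260087)*(497071 + 90601) = -250136*587672 = -146997923392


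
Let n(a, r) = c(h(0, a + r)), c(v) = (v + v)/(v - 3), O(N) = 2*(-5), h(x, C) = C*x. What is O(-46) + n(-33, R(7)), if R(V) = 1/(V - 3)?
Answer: -10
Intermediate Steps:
R(V) = 1/(-3 + V)
O(N) = -10
c(v) = 2*v/(-3 + v) (c(v) = (2*v)/(-3 + v) = 2*v/(-3 + v))
n(a, r) = 0 (n(a, r) = 2*((a + r)*0)/(-3 + (a + r)*0) = 2*0/(-3 + 0) = 2*0/(-3) = 2*0*(-1/3) = 0)
O(-46) + n(-33, R(7)) = -10 + 0 = -10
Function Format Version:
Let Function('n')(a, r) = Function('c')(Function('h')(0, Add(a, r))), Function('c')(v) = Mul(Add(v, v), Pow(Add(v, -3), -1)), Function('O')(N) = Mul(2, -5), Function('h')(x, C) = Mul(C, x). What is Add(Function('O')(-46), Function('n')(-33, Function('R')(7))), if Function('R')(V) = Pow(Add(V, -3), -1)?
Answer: -10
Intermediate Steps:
Function('R')(V) = Pow(Add(-3, V), -1)
Function('O')(N) = -10
Function('c')(v) = Mul(2, v, Pow(Add(-3, v), -1)) (Function('c')(v) = Mul(Mul(2, v), Pow(Add(-3, v), -1)) = Mul(2, v, Pow(Add(-3, v), -1)))
Function('n')(a, r) = 0 (Function('n')(a, r) = Mul(2, Mul(Add(a, r), 0), Pow(Add(-3, Mul(Add(a, r), 0)), -1)) = Mul(2, 0, Pow(Add(-3, 0), -1)) = Mul(2, 0, Pow(-3, -1)) = Mul(2, 0, Rational(-1, 3)) = 0)
Add(Function('O')(-46), Function('n')(-33, Function('R')(7))) = Add(-10, 0) = -10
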